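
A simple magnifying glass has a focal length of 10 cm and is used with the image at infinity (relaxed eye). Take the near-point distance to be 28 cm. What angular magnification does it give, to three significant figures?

M = D/f = 28/10 = 2.800.

2.80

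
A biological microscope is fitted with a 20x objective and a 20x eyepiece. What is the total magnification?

The overall magnification of a compound microscope is the product of the objective and eyepiece magnifications:
M = M_obj x M_eye = 20 x 20 = 400.

400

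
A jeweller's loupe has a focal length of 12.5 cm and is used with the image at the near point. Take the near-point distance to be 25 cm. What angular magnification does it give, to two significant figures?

3.0

M = 1 + D/f = 1 + 25/12.5 = 3.000.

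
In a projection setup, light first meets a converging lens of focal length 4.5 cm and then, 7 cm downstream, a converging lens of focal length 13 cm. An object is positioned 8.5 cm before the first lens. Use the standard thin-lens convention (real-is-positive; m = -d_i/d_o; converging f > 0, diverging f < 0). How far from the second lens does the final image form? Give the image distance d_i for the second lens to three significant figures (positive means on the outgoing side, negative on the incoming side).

Applying the thin-lens equation to the first lens, 1/4.5 = 1/8.5 + 1/d_i1, which gives d_i1 = 9.563 cm.
This image would form 9.563 cm past lens 1, i.e. 2.563 cm beyond lens 2, so it is a virtual object for lens 2: d_o2 = 7 - 9.563 = -2.563 cm.
Applying the thin-lens equation again with f_2 = 13 cm and d_o2 = -2.563 cm gives d_i2 = 2.141 cm.

2.14 cm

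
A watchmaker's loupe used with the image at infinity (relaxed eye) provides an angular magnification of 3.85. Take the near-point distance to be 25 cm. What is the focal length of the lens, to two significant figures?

For the image at infinity, M = D/f.
f = D/M = 25/3.85 = 6.494 cm.

6.5 cm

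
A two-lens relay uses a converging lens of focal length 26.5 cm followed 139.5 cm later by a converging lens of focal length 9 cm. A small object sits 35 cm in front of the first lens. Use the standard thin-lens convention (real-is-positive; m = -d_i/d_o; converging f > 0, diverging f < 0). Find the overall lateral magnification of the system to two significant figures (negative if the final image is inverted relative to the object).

1.3

Lens 1: 1/d_i1 = 1/f_1 - 1/d_o1 = 1/26.5 - 1/35 = 0.00916 cm^-1, so d_i1 = 109.118 cm.
m_1 = -(109.118)/35 = -3.1176.
The intermediate image is 109.118 cm to the right of lens 1, so d_o2 = L - d_i1 = 139.5 - 109.118 = 30.382 cm.
Lens 2: 1/d_i2 = 1/f_2 - 1/d_o2 = 1/9 - 1/(30.382) = 0.07820 cm^-1, so d_i2 = 12.788 cm.
m_2 = -(12.788)/(30.382) = -0.4209.
Overall magnification: m = m_1 m_2 = 1.3122.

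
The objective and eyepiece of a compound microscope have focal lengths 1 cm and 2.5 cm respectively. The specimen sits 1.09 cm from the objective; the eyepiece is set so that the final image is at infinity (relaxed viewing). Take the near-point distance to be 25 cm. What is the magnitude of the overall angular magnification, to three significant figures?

111

Objective: 1/d_i = 1/f_obj - 1/d_o = 1/1 - 1/1.09 = 0.08257 cm^-1, so d_i = 12.111 cm.
m_obj = -d_i/d_o = -12.111/1.09 = -11.111.
Eyepiece angular magnification (image at infinity): M_eye = D/f_e = 25/2.5 = 10.000.
Overall M = m_obj x M_eye = (-11.111)(10.000) = -111.11.
|M| = 111.11.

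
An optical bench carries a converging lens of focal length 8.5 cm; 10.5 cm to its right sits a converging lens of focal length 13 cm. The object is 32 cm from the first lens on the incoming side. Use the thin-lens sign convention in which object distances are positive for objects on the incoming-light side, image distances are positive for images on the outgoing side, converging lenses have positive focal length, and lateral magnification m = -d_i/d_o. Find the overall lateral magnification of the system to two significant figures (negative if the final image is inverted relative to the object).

Applying the thin-lens equation to the first lens, 1/8.5 = 1/32 + 1/d_i1, which gives d_i1 = 11.574 cm.
Its lateral magnification is m_1 = -d_i1/d_o1 = -(11.574)/32 = -0.3617.
This image would form 11.574 cm past lens 1, i.e. 1.074 cm beyond lens 2, so it is a virtual object for lens 2: d_o2 = 10.5 - 11.574 = -1.074 cm.
Applying the thin-lens equation again with f_2 = 13 cm and d_o2 = -1.074 cm gives d_i2 = 0.992 cm.
m_2 = -(0.992)/(-1.074) = 0.9237.
Total m = m_1 x m_2 = (-0.3617)(0.9237) = -0.3341.

-0.33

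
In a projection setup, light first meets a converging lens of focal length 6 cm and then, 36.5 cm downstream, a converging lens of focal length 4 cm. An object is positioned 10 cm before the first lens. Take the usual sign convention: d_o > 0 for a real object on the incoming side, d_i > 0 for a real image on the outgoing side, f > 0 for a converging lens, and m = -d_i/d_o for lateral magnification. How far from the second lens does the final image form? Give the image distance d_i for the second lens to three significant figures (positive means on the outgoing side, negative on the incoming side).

4.91 cm

Lens 1: 1/d_i1 = 1/f_1 - 1/d_o1 = 1/6 - 1/10 = 0.06667 cm^-1, so d_i1 = 15.000 cm.
That image sits 21.500 cm in front of the second lens, so d_o2 = 21.500 cm.
Lens 2: 1/d_i2 = 1/f_2 - 1/d_o2 = 1/4 - 1/(21.500) = 0.20349 cm^-1, so d_i2 = 4.914 cm.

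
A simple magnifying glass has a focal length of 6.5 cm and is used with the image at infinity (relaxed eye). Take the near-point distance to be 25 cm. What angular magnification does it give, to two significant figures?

3.8

M = D/f = 25/6.5 = 3.846.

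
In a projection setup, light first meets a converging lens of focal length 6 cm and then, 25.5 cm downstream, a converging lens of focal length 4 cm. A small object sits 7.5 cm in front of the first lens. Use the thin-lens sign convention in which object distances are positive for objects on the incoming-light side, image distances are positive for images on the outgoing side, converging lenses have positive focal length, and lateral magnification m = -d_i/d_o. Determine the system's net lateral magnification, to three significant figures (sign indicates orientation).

First lens: d_i1 = 1/(1/6 - 1/7.5) = 30.000 cm.
m_1 = -(30.000)/7.5 = -4.0000.
This image would form 30.000 cm past lens 1, i.e. 4.500 cm beyond lens 2, so it is a virtual object for lens 2: d_o2 = 25.5 - 30.000 = -4.500 cm.
Second lens: d_i2 = 1/(1/4 - 1/(-4.500)) = 2.118 cm.
m_2 = -(2.118)/(-4.500) = 0.4706.
Overall magnification: m = m_1 m_2 = -1.8824.

-1.88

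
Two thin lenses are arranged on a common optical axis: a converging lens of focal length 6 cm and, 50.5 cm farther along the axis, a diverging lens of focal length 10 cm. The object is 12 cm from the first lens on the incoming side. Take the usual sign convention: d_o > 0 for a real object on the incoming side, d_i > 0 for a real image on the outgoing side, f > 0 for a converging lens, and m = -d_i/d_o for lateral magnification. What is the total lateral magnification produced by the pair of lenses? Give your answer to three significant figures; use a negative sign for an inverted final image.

-0.206

Lens 1: 1/d_i1 = 1/f_1 - 1/d_o1 = 1/6 - 1/12 = 0.08333 cm^-1, so d_i1 = 12.000 cm.
m_1 = -(12.000)/12 = -1.0000.
That image sits 38.500 cm in front of the second lens, so d_o2 = 38.500 cm.
Lens 2: 1/d_i2 = 1/f_2 - 1/d_o2 = 1/(-10) - 1/(38.500) = -0.12597 cm^-1, so d_i2 = -7.938 cm.
m_2 = -(-7.938)/(38.500) = 0.2062.
Overall magnification: m = m_1 m_2 = -0.2062.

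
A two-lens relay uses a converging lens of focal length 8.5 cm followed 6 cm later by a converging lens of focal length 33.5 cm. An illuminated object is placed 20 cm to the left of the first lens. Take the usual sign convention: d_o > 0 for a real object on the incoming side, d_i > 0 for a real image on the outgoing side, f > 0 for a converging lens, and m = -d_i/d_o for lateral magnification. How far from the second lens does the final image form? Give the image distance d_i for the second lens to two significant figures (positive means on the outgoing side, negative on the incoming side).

7.0 cm

Lens 1: 1/d_i1 = 1/f_1 - 1/d_o1 = 1/8.5 - 1/20 = 0.06765 cm^-1, so d_i1 = 14.783 cm.
This image would form 14.783 cm past lens 1, i.e. 8.783 cm beyond lens 2, so it is a virtual object for lens 2: d_o2 = 6 - 14.783 = -8.783 cm.
Lens 2: 1/d_i2 = 1/f_2 - 1/d_o2 = 1/33.5 - 1/(-8.783) = 0.14371 cm^-1, so d_i2 = 6.958 cm.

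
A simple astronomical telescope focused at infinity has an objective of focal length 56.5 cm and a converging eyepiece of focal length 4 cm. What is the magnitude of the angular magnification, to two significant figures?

|M| = f_obj/|f_eye| = 56.5/4 = 14.125.

14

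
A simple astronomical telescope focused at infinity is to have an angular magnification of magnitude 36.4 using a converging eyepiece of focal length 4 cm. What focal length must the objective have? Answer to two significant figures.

|M| = f_obj/|f_eye|, so f_obj = |M| x |f_eye| = 36.4 x 4 = 145.600 cm.

150 cm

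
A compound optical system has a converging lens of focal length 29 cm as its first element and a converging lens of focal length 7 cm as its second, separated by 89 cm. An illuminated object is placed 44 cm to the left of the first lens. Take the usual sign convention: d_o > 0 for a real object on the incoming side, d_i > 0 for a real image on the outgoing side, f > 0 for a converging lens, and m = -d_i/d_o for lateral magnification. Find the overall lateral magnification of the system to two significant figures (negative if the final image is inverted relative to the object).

-4.4

Lens 1: 1/d_i1 = 1/f_1 - 1/d_o1 = 1/29 - 1/44 = 0.01176 cm^-1, so d_i1 = 85.067 cm.
m_1 = -(85.067)/44 = -1.9333.
The intermediate image is 85.067 cm to the right of lens 1, so d_o2 = L - d_i1 = 89 - 85.067 = 3.933 cm.
Lens 2: 1/d_i2 = 1/f_2 - 1/d_o2 = 1/7 - 1/(3.933) = -0.11138 cm^-1, so d_i2 = -8.978 cm.
m_2 = -(-8.978)/(3.933) = 2.2826.
Total m = m_1 x m_2 = (-1.9333)(2.2826) = -4.4130.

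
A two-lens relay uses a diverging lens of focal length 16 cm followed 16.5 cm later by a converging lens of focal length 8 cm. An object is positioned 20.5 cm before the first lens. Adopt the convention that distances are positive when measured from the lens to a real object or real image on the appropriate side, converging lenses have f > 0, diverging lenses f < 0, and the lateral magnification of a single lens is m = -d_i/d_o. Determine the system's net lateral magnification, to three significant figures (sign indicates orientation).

Applying the thin-lens equation to the first lens, 1/(-16) = 1/20.5 + 1/d_i1, which gives d_i1 = -8.986 cm.
Its lateral magnification is m_1 = -d_i1/d_o1 = -(-8.986)/20.5 = 0.4384.
The intermediate image is virtual, 8.986 cm to the left of lens 1, so d_o2 = L - d_i1 = 16.5 - (-8.986) = 25.486 cm.
Applying the thin-lens equation again with f_2 = 8 cm and d_o2 = 25.486 cm gives d_i2 = 11.660 cm.
m_2 = -(11.660)/(25.486) = -0.4575.
The system's lateral magnification is m_1 m_2 = (0.4384)(-0.4575) = -0.2005.

-0.201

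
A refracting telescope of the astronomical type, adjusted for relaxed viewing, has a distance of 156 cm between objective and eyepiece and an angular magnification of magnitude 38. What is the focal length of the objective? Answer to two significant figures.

150 cm

In normal adjustment the tube length equals f_obj + f_eye and |M| = f_obj/f_eye.
So f_obj = 38 f_eye and 38 f_eye + f_eye = 156 cm, giving f_eye = 156/39 = 4.000 cm and f_obj = 152.000 cm.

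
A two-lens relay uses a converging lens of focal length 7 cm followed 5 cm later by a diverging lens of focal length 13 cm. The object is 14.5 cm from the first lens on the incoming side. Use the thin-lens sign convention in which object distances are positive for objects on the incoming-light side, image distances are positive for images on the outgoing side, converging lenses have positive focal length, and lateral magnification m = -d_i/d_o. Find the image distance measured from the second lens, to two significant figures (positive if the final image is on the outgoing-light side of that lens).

Applying the thin-lens equation to the first lens, 1/7 = 1/14.5 + 1/d_i1, which gives d_i1 = 13.533 cm.
This image would form 13.533 cm past lens 1, i.e. 8.533 cm beyond lens 2, so it is a virtual object for lens 2: d_o2 = 5 - 13.533 = -8.533 cm.
Applying the thin-lens equation again with f_2 = -13 cm and d_o2 = -8.533 cm gives d_i2 = 24.836 cm.

25 cm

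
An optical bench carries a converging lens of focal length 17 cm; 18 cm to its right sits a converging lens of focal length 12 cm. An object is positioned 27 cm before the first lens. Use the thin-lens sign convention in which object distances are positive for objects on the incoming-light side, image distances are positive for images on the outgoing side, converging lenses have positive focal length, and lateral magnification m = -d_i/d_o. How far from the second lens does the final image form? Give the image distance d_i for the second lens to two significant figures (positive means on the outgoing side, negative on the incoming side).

Lens 1: 1/d_i1 = 1/f_1 - 1/d_o1 = 1/17 - 1/27 = 0.02179 cm^-1, so d_i1 = 45.900 cm.
Since 45.900 cm > 18 cm, the first image lies past the second lens and serves as a virtual object: d_o2 = L - d_i1 = -27.900 cm.
Lens 2: 1/d_i2 = 1/f_2 - 1/d_o2 = 1/12 - 1/(-27.900) = 0.11918 cm^-1, so d_i2 = 8.391 cm.

8.4 cm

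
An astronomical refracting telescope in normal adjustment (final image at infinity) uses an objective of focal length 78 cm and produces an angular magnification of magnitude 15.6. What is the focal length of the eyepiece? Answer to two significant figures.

5.0 cm

|M| = f_obj/f_eye, so f_eye = f_obj/|M| = 78/15.6 = 5.000 cm.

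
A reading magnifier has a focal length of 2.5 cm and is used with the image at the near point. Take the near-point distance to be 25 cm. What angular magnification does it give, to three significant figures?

11.0

M = 1 + D/f = 1 + 25/2.5 = 11.000.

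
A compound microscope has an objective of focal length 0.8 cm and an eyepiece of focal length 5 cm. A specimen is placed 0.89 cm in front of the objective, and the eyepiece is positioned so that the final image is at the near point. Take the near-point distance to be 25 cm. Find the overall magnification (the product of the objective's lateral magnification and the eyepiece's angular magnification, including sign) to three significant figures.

Objective: 1/d_i = 1/f_obj - 1/d_o = 1/0.8 - 1/0.89 = 0.12640 cm^-1, so d_i = 7.911 cm.
m_obj = -d_i/d_o = -7.911/0.89 = -8.889.
Eyepiece angular magnification (image at near point): M_eye = 1 + D/f_e = 1 + 25/5 = 6.000.
Overall M = m_obj x M_eye = (-8.889)(6.000) = -53.33.

-53.3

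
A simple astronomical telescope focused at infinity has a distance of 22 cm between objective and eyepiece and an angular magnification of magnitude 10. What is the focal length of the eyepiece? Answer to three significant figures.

In normal adjustment the tube length equals f_obj + f_eye and |M| = f_obj/f_eye.
So f_obj = 10 f_eye and 10 f_eye + f_eye = 22 cm, giving f_eye = 22/11 = 2.000 cm and f_obj = 20.000 cm.

2.00 cm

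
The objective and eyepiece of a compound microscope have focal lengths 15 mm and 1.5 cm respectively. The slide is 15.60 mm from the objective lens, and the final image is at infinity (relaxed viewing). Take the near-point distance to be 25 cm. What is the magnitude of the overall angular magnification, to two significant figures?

Convert to cm: f_obj = 15 mm = 1.5 cm; d_o = 15.60 mm = 1.56 cm.
Objective: 1/d_i = 1/f_obj - 1/d_o = 1/1.5 - 1/1.56 = 0.02564 cm^-1, so d_i = 39.000 cm.
m_obj = -d_i/d_o = -39.000/1.56 = -25.000.
Eyepiece angular magnification (image at infinity): M_eye = D/f_e = 25/1.5 = 16.667.
Overall M = m_obj x M_eye = (-25.000)(16.667) = -416.67.
|M| = 416.67.

420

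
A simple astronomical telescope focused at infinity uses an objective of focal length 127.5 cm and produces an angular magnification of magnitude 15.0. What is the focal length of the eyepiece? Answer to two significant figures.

8.5 cm

|M| = f_obj/f_eye, so f_eye = f_obj/|M| = 127.5/15.0 = 8.500 cm.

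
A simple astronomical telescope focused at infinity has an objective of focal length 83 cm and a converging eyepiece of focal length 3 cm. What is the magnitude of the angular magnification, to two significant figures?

|M| = f_obj/|f_eye| = 83/3 = 27.667.

28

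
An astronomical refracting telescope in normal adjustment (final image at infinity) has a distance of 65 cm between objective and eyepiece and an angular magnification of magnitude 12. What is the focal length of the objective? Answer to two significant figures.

In normal adjustment the tube length equals f_obj + f_eye and |M| = f_obj/f_eye.
So f_obj = 12 f_eye and 12 f_eye + f_eye = 65 cm, giving f_eye = 65/13 = 5.000 cm and f_obj = 60.000 cm.

60 cm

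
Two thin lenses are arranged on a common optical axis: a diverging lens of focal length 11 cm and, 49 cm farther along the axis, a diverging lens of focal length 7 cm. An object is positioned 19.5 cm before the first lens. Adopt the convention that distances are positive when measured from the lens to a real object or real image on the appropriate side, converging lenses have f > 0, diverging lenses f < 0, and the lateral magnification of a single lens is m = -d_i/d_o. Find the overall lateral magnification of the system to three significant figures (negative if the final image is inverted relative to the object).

0.0401

Applying the thin-lens equation to the first lens, 1/(-11) = 1/19.5 + 1/d_i1, which gives d_i1 = -7.033 cm.
Its lateral magnification is m_1 = -d_i1/d_o1 = -(-7.033)/19.5 = 0.3607.
The intermediate image is virtual, 7.033 cm to the left of lens 1, so d_o2 = L - d_i1 = 49 - (-7.033) = 56.033 cm.
Applying the thin-lens equation again with f_2 = -7 cm and d_o2 = 56.033 cm gives d_i2 = -6.223 cm.
m_2 = -(-6.223)/(56.033) = 0.1111.
Overall magnification: m = m_1 m_2 = 0.0401.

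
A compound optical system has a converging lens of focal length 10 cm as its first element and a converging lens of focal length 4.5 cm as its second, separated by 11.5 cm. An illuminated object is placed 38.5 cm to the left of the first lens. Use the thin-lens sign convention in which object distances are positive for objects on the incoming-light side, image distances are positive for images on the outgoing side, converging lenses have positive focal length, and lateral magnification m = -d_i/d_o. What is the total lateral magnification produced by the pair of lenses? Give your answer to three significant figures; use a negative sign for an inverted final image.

Lens 1: 1/d_i1 = 1/f_1 - 1/d_o1 = 1/10 - 1/38.5 = 0.07403 cm^-1, so d_i1 = 13.509 cm.
m_1 = -(13.509)/38.5 = -0.3509.
This image would form 13.509 cm past lens 1, i.e. 2.009 cm beyond lens 2, so it is a virtual object for lens 2: d_o2 = 11.5 - 13.509 = -2.009 cm.
Lens 2: 1/d_i2 = 1/f_2 - 1/d_o2 = 1/4.5 - 1/(-2.009) = 0.72004 cm^-1, so d_i2 = 1.389 cm.
m_2 = -(1.389)/(-2.009) = 0.6914.
Total m = m_1 x m_2 = (-0.3509)(0.6914) = -0.2426.

-0.243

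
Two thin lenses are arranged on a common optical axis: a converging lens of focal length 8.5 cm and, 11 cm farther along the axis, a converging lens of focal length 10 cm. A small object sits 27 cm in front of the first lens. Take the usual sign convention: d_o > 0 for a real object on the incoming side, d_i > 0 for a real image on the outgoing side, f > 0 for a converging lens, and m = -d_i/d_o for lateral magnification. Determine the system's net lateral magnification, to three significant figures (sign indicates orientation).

First lens: d_i1 = 1/(1/8.5 - 1/27) = 12.405 cm.
m_1 = -(12.405)/27 = -0.4595.
Since 12.405 cm > 11 cm, the first image lies past the second lens and serves as a virtual object: d_o2 = L - d_i1 = -1.405 cm.
Second lens: d_i2 = 1/(1/10 - 1/(-1.405)) = 1.232 cm.
m_2 = -(1.232)/(-1.405) = 0.8768.
The system's lateral magnification is m_1 m_2 = (-0.4595)(0.8768) = -0.4028.

-0.403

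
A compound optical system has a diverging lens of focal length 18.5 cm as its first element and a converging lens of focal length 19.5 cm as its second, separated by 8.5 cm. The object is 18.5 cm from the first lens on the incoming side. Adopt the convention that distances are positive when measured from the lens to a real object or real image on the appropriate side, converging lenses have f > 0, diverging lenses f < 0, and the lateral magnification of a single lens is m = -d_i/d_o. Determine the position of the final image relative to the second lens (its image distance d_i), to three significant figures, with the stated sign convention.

-198 cm

First lens: d_i1 = 1/(1/(-18.5) - 1/18.5) = -9.250 cm.
The intermediate image is virtual, 9.250 cm to the left of lens 1, so d_o2 = L - d_i1 = 8.5 - (-9.250) = 17.750 cm.
Second lens: d_i2 = 1/(1/19.5 - 1/(17.750)) = -197.786 cm.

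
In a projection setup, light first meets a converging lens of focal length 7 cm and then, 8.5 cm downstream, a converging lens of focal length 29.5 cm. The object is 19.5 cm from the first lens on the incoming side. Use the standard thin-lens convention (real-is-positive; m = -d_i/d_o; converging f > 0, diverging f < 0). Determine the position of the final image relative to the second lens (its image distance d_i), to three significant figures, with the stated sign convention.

2.24 cm

Applying the thin-lens equation to the first lens, 1/7 = 1/19.5 + 1/d_i1, which gives d_i1 = 10.920 cm.
This image would form 10.920 cm past lens 1, i.e. 2.420 cm beyond lens 2, so it is a virtual object for lens 2: d_o2 = 8.5 - 10.920 = -2.420 cm.
Applying the thin-lens equation again with f_2 = 29.5 cm and d_o2 = -2.420 cm gives d_i2 = 2.237 cm.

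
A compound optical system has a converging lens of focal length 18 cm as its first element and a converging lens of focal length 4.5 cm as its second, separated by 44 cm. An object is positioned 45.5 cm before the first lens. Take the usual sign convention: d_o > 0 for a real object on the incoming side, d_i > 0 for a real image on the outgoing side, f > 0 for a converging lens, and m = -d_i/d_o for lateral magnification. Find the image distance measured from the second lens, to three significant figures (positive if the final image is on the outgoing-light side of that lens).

First lens: d_i1 = 1/(1/18 - 1/45.5) = 29.782 cm.
Object distance for lens 2: d_o2 = 44 - 29.782 = 14.218 cm.
Second lens: d_i2 = 1/(1/4.5 - 1/(14.218)) = 6.584 cm.

6.58 cm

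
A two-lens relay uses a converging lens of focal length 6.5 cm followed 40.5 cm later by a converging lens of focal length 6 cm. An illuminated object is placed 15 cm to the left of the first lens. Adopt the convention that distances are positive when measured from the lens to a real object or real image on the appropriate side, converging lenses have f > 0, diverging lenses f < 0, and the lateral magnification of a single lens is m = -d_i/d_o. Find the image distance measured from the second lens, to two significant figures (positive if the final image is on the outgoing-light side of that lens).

7.6 cm

Lens 1: 1/d_i1 = 1/f_1 - 1/d_o1 = 1/6.5 - 1/15 = 0.08718 cm^-1, so d_i1 = 11.471 cm.
The intermediate image is 11.471 cm to the right of lens 1, so d_o2 = L - d_i1 = 40.5 - 11.471 = 29.029 cm.
Lens 2: 1/d_i2 = 1/f_2 - 1/d_o2 = 1/6 - 1/(29.029) = 0.13222 cm^-1, so d_i2 = 7.563 cm.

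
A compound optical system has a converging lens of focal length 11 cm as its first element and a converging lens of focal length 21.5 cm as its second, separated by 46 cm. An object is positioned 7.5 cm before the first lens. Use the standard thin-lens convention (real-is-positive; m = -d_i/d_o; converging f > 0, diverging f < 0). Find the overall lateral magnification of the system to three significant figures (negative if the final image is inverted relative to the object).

-1.41

First lens: d_i1 = 1/(1/11 - 1/7.5) = -23.571 cm.
m_1 = -(-23.571)/7.5 = 3.1429.
With d_i1 < 0 the first image is virtual and lies on the object side; the object distance for lens 2 is d_o2 = 46 - (-23.571) = 69.571 cm.
Second lens: d_i2 = 1/(1/21.5 - 1/(69.571)) = 31.116 cm.
m_2 = -(31.116)/(69.571) = -0.4473.
The system's lateral magnification is m_1 m_2 = (3.1429)(-0.4473) = -1.4056.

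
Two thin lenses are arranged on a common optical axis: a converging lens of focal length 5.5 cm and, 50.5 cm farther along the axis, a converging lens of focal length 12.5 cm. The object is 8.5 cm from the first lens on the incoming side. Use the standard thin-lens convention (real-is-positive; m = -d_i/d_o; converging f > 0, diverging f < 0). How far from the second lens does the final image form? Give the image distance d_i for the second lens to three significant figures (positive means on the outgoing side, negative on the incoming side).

First lens: d_i1 = 1/(1/5.5 - 1/8.5) = 15.583 cm.
Object distance for lens 2: d_o2 = 50.5 - 15.583 = 34.917 cm.
Second lens: d_i2 = 1/(1/12.5 - 1/(34.917)) = 19.470 cm.

19.5 cm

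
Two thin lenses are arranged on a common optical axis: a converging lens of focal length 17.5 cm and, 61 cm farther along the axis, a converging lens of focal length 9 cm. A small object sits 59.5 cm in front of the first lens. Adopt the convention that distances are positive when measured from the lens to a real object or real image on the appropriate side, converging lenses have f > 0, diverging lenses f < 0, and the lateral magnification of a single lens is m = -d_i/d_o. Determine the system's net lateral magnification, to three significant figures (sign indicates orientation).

0.138

First lens: d_i1 = 1/(1/17.5 - 1/59.5) = 24.792 cm.
m_1 = -(24.792)/59.5 = -0.4167.
The intermediate image is 24.792 cm to the right of lens 1, so d_o2 = L - d_i1 = 61 - 24.792 = 36.208 cm.
Second lens: d_i2 = 1/(1/9 - 1/(36.208)) = 11.977 cm.
m_2 = -(11.977)/(36.208) = -0.3308.
Total m = m_1 x m_2 = (-0.4167)(-0.3308) = 0.1378.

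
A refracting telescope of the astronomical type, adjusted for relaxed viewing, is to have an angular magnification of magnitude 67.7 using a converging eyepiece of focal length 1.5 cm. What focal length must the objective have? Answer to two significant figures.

100 cm

|M| = f_obj/|f_eye|, so f_obj = |M| x |f_eye| = 67.7 x 1.5 = 101.550 cm.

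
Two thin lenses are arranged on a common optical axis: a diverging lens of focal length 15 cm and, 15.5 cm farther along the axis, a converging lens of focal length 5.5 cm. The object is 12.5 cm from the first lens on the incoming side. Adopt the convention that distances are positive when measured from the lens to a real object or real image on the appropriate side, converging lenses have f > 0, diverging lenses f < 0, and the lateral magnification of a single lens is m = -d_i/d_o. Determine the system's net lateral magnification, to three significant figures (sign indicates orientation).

First lens: d_i1 = 1/(1/(-15) - 1/12.5) = -6.818 cm.
m_1 = -(-6.818)/12.5 = 0.5455.
The intermediate image is virtual, 6.818 cm to the left of lens 1, so d_o2 = L - d_i1 = 15.5 - (-6.818) = 22.318 cm.
Second lens: d_i2 = 1/(1/5.5 - 1/(22.318)) = 7.299 cm.
m_2 = -(7.299)/(22.318) = -0.3270.
Total m = m_1 x m_2 = (0.5455)(-0.3270) = -0.1784.

-0.178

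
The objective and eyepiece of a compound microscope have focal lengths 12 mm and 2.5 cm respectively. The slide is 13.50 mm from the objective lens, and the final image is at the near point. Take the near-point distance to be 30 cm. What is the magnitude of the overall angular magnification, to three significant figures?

Convert to cm: f_obj = 12 mm = 1.2 cm; d_o = 13.50 mm = 1.35 cm.
Objective: 1/d_i = 1/f_obj - 1/d_o = 1/1.2 - 1/1.35 = 0.09259 cm^-1, so d_i = 10.800 cm.
m_obj = -d_i/d_o = -10.800/1.35 = -8.000.
Eyepiece angular magnification (image at near point): M_eye = 1 + D/f_e = 1 + 30/2.5 = 13.000.
Overall M = m_obj x M_eye = (-8.000)(13.000) = -104.00.
|M| = 104.00.

104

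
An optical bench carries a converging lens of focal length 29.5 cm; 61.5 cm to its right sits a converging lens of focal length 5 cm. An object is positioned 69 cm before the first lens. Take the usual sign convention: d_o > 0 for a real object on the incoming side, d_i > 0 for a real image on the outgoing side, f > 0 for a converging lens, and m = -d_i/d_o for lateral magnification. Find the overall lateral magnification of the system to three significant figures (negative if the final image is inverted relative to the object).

0.752

First lens: d_i1 = 1/(1/29.5 - 1/69) = 51.532 cm.
m_1 = -(51.532)/69 = -0.7468.
That image sits 9.968 cm in front of the second lens, so d_o2 = 9.968 cm.
Second lens: d_i2 = 1/(1/5 - 1/(9.968)) = 10.032 cm.
m_2 = -(10.032)/(9.968) = -1.0064.
Total m = m_1 x m_2 = (-0.7468)(-1.0064) = 0.7516.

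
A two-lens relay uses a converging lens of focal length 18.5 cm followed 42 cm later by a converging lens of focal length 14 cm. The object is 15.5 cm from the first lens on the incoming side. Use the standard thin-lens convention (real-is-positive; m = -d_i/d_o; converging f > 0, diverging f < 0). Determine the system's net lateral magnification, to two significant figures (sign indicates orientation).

First lens: d_i1 = 1/(1/18.5 - 1/15.5) = -95.583 cm.
m_1 = -(-95.583)/15.5 = 6.1667.
The intermediate image is virtual, 95.583 cm to the left of lens 1, so d_o2 = L - d_i1 = 42 - (-95.583) = 137.583 cm.
Second lens: d_i2 = 1/(1/14 - 1/(137.583)) = 15.586 cm.
m_2 = -(15.586)/(137.583) = -0.1133.
The system's lateral magnification is m_1 m_2 = (6.1667)(-0.1133) = -0.6986.

-0.70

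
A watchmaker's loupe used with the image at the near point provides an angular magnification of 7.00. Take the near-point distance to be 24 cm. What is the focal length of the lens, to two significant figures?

4.0 cm

For the image at the near point, M = 1 + D/f.
f = D/(M - 1) = 24/(7.0 - 1) = 4.000 cm.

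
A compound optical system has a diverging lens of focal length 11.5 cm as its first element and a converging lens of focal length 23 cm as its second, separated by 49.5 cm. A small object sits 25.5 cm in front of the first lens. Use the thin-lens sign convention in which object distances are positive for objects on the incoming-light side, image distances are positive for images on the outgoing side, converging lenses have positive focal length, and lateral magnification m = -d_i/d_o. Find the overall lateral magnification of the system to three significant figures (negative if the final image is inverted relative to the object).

-0.208

First lens: d_i1 = 1/(1/(-11.5) - 1/25.5) = -7.926 cm.
m_1 = -(-7.926)/25.5 = 0.3108.
With d_i1 < 0 the first image is virtual and lies on the object side; the object distance for lens 2 is d_o2 = 49.5 - (-7.926) = 57.426 cm.
Second lens: d_i2 = 1/(1/23 - 1/(57.426)) = 38.366 cm.
m_2 = -(38.366)/(57.426) = -0.6681.
Overall magnification: m = m_1 m_2 = -0.2077.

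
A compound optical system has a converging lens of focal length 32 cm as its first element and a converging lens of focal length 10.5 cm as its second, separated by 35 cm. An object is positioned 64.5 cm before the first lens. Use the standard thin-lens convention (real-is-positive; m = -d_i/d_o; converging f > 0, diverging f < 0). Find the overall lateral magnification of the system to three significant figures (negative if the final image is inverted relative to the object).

Applying the thin-lens equation to the first lens, 1/32 = 1/64.5 + 1/d_i1, which gives d_i1 = 63.508 cm.
Its lateral magnification is m_1 = -d_i1/d_o1 = -(63.508)/64.5 = -0.9846.
Since 63.508 cm > 35 cm, the first image lies past the second lens and serves as a virtual object: d_o2 = L - d_i1 = -28.508 cm.
Applying the thin-lens equation again with f_2 = 10.5 cm and d_o2 = -28.508 cm gives d_i2 = 7.674 cm.
m_2 = -(7.674)/(-28.508) = 0.2692.
Total m = m_1 x m_2 = (-0.9846)(0.2692) = -0.2650.

-0.265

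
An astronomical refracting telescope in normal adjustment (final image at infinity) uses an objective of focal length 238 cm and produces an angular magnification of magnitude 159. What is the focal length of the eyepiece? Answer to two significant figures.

|M| = f_obj/f_eye, so f_eye = f_obj/|M| = 238/159.0 = 1.497 cm.

1.5 cm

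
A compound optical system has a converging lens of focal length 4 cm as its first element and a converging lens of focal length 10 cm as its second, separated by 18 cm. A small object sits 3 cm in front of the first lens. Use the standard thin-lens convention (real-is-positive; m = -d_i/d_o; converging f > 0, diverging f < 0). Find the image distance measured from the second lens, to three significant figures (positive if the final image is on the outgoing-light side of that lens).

15.0 cm

Lens 1: 1/d_i1 = 1/f_1 - 1/d_o1 = 1/4 - 1/3 = -0.08333 cm^-1, so d_i1 = -12.000 cm.
The intermediate image is virtual, 12.000 cm to the left of lens 1, so d_o2 = L - d_i1 = 18 - (-12.000) = 30.000 cm.
Lens 2: 1/d_i2 = 1/f_2 - 1/d_o2 = 1/10 - 1/(30.000) = 0.06667 cm^-1, so d_i2 = 15.000 cm.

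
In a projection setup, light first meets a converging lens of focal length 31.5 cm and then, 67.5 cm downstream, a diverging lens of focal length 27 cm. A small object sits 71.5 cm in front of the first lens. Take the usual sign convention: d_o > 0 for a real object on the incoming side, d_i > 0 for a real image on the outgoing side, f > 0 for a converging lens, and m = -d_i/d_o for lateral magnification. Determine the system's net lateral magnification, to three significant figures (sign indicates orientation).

-0.557

Applying the thin-lens equation to the first lens, 1/31.5 = 1/71.5 + 1/d_i1, which gives d_i1 = 56.306 cm.
Its lateral magnification is m_1 = -d_i1/d_o1 = -(56.306)/71.5 = -0.7875.
Object distance for lens 2: d_o2 = 67.5 - 56.306 = 11.194 cm.
Applying the thin-lens equation again with f_2 = -27 cm and d_o2 = 11.194 cm gives d_i2 = -7.913 cm.
m_2 = -(-7.913)/(11.194) = 0.7069.
Overall magnification: m = m_1 m_2 = -0.5567.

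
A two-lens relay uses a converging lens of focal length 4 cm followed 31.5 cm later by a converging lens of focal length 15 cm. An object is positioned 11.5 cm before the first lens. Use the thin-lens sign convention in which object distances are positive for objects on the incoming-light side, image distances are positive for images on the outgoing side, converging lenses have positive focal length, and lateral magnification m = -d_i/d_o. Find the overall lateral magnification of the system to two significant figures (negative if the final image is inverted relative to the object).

0.77

Applying the thin-lens equation to the first lens, 1/4 = 1/11.5 + 1/d_i1, which gives d_i1 = 6.133 cm.
Its lateral magnification is m_1 = -d_i1/d_o1 = -(6.133)/11.5 = -0.5333.
That image sits 25.367 cm in front of the second lens, so d_o2 = 25.367 cm.
Applying the thin-lens equation again with f_2 = 15 cm and d_o2 = 25.367 cm gives d_i2 = 36.704 cm.
m_2 = -(36.704)/(25.367) = -1.4469.
The system's lateral magnification is m_1 m_2 = (-0.5333)(-1.4469) = 0.7717.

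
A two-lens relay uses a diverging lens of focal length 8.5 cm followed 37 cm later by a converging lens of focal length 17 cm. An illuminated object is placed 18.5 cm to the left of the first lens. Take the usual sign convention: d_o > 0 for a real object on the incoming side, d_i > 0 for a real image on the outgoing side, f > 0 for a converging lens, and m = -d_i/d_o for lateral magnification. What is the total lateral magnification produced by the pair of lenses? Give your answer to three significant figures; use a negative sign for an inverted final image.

-0.207

Lens 1: 1/d_i1 = 1/f_1 - 1/d_o1 = 1/(-8.5) - 1/18.5 = -0.17170 cm^-1, so d_i1 = -5.824 cm.
m_1 = -(-5.824)/18.5 = 0.3148.
With d_i1 < 0 the first image is virtual and lies on the object side; the object distance for lens 2 is d_o2 = 37 - (-5.824) = 42.824 cm.
Lens 2: 1/d_i2 = 1/f_2 - 1/d_o2 = 1/17 - 1/(42.824) = 0.03547 cm^-1, so d_i2 = 28.191 cm.
m_2 = -(28.191)/(42.824) = -0.6583.
Total m = m_1 x m_2 = (0.3148)(-0.6583) = -0.2072.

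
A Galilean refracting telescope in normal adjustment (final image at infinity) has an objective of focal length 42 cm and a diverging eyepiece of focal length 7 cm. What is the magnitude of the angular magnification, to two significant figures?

6.0

|M| = f_obj/|f_eye| = 42/7 = 6.000.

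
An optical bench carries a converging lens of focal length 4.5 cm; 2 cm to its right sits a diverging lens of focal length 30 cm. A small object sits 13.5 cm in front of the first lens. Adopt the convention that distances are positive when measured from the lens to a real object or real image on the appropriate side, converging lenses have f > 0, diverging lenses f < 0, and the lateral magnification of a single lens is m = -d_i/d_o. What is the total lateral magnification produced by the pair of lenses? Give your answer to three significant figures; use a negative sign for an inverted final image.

-0.594

Applying the thin-lens equation to the first lens, 1/4.5 = 1/13.5 + 1/d_i1, which gives d_i1 = 6.750 cm.
Its lateral magnification is m_1 = -d_i1/d_o1 = -(6.750)/13.5 = -0.5000.
Since 6.750 cm > 2 cm, the first image lies past the second lens and serves as a virtual object: d_o2 = L - d_i1 = -4.750 cm.
Applying the thin-lens equation again with f_2 = -30 cm and d_o2 = -4.750 cm gives d_i2 = 5.644 cm.
m_2 = -(5.644)/(-4.750) = 1.1881.
The system's lateral magnification is m_1 m_2 = (-0.5000)(1.1881) = -0.5941.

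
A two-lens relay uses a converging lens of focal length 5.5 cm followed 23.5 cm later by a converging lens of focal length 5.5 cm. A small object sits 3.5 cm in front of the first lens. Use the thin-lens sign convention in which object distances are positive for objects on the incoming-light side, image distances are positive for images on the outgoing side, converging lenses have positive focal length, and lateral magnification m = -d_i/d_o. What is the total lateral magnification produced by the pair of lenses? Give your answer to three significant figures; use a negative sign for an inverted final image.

First lens: d_i1 = 1/(1/5.5 - 1/3.5) = -9.625 cm.
m_1 = -(-9.625)/3.5 = 2.7500.
With d_i1 < 0 the first image is virtual and lies on the object side; the object distance for lens 2 is d_o2 = 23.5 - (-9.625) = 33.125 cm.
Second lens: d_i2 = 1/(1/5.5 - 1/(33.125)) = 6.595 cm.
m_2 = -(6.595)/(33.125) = -0.1991.
The system's lateral magnification is m_1 m_2 = (2.7500)(-0.1991) = -0.5475.

-0.548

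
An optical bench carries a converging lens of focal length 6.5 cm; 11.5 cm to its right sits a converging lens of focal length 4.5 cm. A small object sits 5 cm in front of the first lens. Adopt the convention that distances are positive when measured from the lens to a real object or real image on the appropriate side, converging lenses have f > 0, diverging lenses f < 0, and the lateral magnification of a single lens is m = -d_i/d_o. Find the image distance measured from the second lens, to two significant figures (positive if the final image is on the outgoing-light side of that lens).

5.2 cm

Lens 1: 1/d_i1 = 1/f_1 - 1/d_o1 = 1/6.5 - 1/5 = -0.04615 cm^-1, so d_i1 = -21.667 cm.
With d_i1 < 0 the first image is virtual and lies on the object side; the object distance for lens 2 is d_o2 = 11.5 - (-21.667) = 33.167 cm.
Lens 2: 1/d_i2 = 1/f_2 - 1/d_o2 = 1/4.5 - 1/(33.167) = 0.19207 cm^-1, so d_i2 = 5.206 cm.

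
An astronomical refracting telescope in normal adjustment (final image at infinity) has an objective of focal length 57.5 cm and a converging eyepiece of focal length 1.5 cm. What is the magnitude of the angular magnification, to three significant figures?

38.3

|M| = f_obj/|f_eye| = 57.5/1.5 = 38.333.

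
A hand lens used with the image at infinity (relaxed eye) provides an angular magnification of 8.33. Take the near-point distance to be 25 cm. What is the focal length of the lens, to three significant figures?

3.00 cm

For the image at infinity, M = D/f.
f = D/M = 25/8.33 = 3.001 cm.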